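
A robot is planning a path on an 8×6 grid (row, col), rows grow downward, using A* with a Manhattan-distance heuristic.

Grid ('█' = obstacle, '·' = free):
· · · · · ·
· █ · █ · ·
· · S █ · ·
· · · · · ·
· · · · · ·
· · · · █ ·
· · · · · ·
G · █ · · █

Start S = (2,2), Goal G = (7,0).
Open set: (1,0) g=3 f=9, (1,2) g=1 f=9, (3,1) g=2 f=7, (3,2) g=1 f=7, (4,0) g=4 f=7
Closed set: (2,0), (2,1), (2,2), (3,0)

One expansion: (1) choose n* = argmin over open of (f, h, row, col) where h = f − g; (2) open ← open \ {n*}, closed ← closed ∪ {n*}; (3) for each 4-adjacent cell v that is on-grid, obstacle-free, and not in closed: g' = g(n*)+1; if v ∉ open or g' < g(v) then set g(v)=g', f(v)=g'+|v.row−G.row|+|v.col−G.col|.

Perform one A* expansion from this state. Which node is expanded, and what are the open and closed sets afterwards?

expanded=(4,0); open=[(1,0) g=3 f=9, (1,2) g=1 f=9, (3,1) g=2 f=7, (3,2) g=1 f=7, (4,1) g=5 f=9, (5,0) g=5 f=7]; closed=[(2,0), (2,1), (2,2), (3,0), (4,0)]

step 1: expand (4,0) (f=7, h=3) → closed; open now [(1,0) g=3 f=9, (1,2) g=1 f=9, (3,1) g=2 f=7, (3,2) g=1 f=7, (4,1) g=5 f=9, (5,0) g=5 f=7]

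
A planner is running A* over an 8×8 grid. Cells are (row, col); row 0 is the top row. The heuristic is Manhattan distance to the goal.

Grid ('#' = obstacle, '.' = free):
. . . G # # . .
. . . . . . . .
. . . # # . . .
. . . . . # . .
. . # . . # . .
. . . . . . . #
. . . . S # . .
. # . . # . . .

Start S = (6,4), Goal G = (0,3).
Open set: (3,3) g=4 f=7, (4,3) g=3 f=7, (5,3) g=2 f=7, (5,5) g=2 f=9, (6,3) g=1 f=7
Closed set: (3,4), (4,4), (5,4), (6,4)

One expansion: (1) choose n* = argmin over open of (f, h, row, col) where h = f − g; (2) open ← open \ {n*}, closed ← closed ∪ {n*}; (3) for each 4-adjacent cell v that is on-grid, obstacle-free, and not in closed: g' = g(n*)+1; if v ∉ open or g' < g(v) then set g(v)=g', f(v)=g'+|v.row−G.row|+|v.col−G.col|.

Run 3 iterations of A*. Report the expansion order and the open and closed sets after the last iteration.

order=[(3,3) → (4,3) → (5,3)]; open=[(3,2) g=5 f=9, (5,2) g=3 f=9, (5,5) g=2 f=9, (6,3) g=1 f=7]; closed=[(3,3), (3,4), (4,3), (4,4), (5,3), (5,4), (6,4)]

step 1: expand (3,3) (f=7, h=3) → closed; open now [(3,2) g=5 f=9, (4,3) g=3 f=7, (5,3) g=2 f=7, (5,5) g=2 f=9, (6,3) g=1 f=7]
step 2: expand (4,3) (f=7, h=4) → closed; open now [(3,2) g=5 f=9, (5,3) g=2 f=7, (5,5) g=2 f=9, (6,3) g=1 f=7]
step 3: expand (5,3) (f=7, h=5) → closed; open now [(3,2) g=5 f=9, (5,2) g=3 f=9, (5,5) g=2 f=9, (6,3) g=1 f=7]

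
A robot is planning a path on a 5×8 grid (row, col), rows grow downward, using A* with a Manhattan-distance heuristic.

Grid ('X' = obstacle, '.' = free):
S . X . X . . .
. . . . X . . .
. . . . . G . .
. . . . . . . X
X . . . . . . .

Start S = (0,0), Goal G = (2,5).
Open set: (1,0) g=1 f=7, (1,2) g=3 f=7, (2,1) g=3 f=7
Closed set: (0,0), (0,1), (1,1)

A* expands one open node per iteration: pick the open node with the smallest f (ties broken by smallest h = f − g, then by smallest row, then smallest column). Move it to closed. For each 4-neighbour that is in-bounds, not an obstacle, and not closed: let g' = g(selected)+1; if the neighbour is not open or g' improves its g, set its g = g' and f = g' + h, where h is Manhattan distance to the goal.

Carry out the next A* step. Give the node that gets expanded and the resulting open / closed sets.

expanded=(1,2); open=[(1,0) g=1 f=7, (1,3) g=4 f=7, (2,1) g=3 f=7, (2,2) g=4 f=7]; closed=[(0,0), (0,1), (1,1), (1,2)]

step 1: expand (1,2) (f=7, h=4) → closed; open now [(1,0) g=1 f=7, (1,3) g=4 f=7, (2,1) g=3 f=7, (2,2) g=4 f=7]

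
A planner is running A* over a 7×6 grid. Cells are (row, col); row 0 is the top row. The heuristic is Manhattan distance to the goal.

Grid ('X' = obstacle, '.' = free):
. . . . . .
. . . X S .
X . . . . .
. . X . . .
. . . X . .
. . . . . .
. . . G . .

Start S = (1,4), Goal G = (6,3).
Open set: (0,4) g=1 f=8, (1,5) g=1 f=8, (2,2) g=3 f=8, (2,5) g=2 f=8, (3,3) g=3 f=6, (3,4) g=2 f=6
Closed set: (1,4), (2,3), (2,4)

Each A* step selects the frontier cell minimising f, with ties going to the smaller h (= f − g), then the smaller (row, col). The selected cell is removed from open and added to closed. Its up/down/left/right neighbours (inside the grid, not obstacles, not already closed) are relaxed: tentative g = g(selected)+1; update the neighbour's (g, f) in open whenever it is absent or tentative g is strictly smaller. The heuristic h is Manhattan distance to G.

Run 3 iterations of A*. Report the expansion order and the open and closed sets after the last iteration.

step 1: expand (3,3) (f=6, h=3) → closed; open now [(0,4) g=1 f=8, (1,5) g=1 f=8, (2,2) g=3 f=8, (2,5) g=2 f=8, (3,4) g=2 f=6]
step 2: expand (3,4) (f=6, h=4) → closed; open now [(0,4) g=1 f=8, (1,5) g=1 f=8, (2,2) g=3 f=8, (2,5) g=2 f=8, (3,5) g=3 f=8, (4,4) g=3 f=6]
step 3: expand (4,4) (f=6, h=3) → closed; open now [(0,4) g=1 f=8, (1,5) g=1 f=8, (2,2) g=3 f=8, (2,5) g=2 f=8, (3,5) g=3 f=8, (4,5) g=4 f=8, (5,4) g=4 f=6]

order=[(3,3) → (3,4) → (4,4)]; open=[(0,4) g=1 f=8, (1,5) g=1 f=8, (2,2) g=3 f=8, (2,5) g=2 f=8, (3,5) g=3 f=8, (4,5) g=4 f=8, (5,4) g=4 f=6]; closed=[(1,4), (2,3), (2,4), (3,3), (3,4), (4,4)]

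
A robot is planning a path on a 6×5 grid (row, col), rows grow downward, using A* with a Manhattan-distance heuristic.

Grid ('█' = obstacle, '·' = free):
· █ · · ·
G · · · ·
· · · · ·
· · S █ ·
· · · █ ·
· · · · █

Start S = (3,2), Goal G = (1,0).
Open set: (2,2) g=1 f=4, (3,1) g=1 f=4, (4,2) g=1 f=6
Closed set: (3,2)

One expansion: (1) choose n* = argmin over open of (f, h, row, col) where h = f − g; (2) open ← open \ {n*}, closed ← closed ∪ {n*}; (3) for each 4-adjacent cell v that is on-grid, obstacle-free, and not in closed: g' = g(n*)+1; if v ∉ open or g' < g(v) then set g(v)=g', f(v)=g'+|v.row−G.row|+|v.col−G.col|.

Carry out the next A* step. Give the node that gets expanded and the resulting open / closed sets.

step 1: expand (2,2) (f=4, h=3) → closed; open now [(1,2) g=2 f=4, (2,1) g=2 f=4, (2,3) g=2 f=6, (3,1) g=1 f=4, (4,2) g=1 f=6]

expanded=(2,2); open=[(1,2) g=2 f=4, (2,1) g=2 f=4, (2,3) g=2 f=6, (3,1) g=1 f=4, (4,2) g=1 f=6]; closed=[(2,2), (3,2)]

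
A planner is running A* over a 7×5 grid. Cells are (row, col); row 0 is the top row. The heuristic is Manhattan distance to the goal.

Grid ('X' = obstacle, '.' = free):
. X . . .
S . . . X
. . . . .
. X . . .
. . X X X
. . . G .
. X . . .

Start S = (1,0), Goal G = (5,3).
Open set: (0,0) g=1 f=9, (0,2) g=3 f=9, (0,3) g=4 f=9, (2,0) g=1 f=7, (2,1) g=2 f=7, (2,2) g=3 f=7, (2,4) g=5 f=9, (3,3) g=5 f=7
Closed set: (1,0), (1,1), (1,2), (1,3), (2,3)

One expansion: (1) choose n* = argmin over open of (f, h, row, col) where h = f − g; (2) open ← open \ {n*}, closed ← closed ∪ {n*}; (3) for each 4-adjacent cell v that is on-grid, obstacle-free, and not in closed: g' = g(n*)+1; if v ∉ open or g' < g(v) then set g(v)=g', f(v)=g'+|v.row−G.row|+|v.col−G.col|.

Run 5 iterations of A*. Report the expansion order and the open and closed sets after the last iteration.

order=[(3,3) → (2,2) → (3,2) → (2,1) → (2,0)]; open=[(0,0) g=1 f=9, (0,2) g=3 f=9, (0,3) g=4 f=9, (2,4) g=5 f=9, (3,0) g=2 f=7, (3,4) g=6 f=9]; closed=[(1,0), (1,1), (1,2), (1,3), (2,0), (2,1), (2,2), (2,3), (3,2), (3,3)]

step 1: expand (3,3) (f=7, h=2) → closed; open now [(0,0) g=1 f=9, (0,2) g=3 f=9, (0,3) g=4 f=9, (2,0) g=1 f=7, (2,1) g=2 f=7, (2,2) g=3 f=7, (2,4) g=5 f=9, (3,2) g=6 f=9, (3,4) g=6 f=9]
step 2: expand (2,2) (f=7, h=4) → closed; open now [(0,0) g=1 f=9, (0,2) g=3 f=9, (0,3) g=4 f=9, (2,0) g=1 f=7, (2,1) g=2 f=7, (2,4) g=5 f=9, (3,2) g=4 f=7, (3,4) g=6 f=9]
step 3: expand (3,2) (f=7, h=3) → closed; open now [(0,0) g=1 f=9, (0,2) g=3 f=9, (0,3) g=4 f=9, (2,0) g=1 f=7, (2,1) g=2 f=7, (2,4) g=5 f=9, (3,4) g=6 f=9]
step 4: expand (2,1) (f=7, h=5) → closed; open now [(0,0) g=1 f=9, (0,2) g=3 f=9, (0,3) g=4 f=9, (2,0) g=1 f=7, (2,4) g=5 f=9, (3,4) g=6 f=9]
step 5: expand (2,0) (f=7, h=6) → closed; open now [(0,0) g=1 f=9, (0,2) g=3 f=9, (0,3) g=4 f=9, (2,4) g=5 f=9, (3,0) g=2 f=7, (3,4) g=6 f=9]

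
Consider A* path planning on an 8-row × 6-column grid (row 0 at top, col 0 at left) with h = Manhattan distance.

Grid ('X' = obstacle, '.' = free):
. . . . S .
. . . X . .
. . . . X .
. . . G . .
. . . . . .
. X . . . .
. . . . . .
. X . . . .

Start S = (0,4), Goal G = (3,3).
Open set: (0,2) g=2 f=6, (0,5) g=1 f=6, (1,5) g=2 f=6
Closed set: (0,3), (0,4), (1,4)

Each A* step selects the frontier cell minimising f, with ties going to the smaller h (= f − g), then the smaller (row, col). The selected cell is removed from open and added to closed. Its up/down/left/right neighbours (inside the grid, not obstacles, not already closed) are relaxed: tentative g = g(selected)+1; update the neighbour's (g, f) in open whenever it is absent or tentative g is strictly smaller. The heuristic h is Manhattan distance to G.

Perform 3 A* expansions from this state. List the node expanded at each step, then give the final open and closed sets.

step 1: expand (0,2) (f=6, h=4) → closed; open now [(0,1) g=3 f=8, (0,5) g=1 f=6, (1,2) g=3 f=6, (1,5) g=2 f=6]
step 2: expand (1,2) (f=6, h=3) → closed; open now [(0,1) g=3 f=8, (0,5) g=1 f=6, (1,1) g=4 f=8, (1,5) g=2 f=6, (2,2) g=4 f=6]
step 3: expand (2,2) (f=6, h=2) → closed; open now [(0,1) g=3 f=8, (0,5) g=1 f=6, (1,1) g=4 f=8, (1,5) g=2 f=6, (2,1) g=5 f=8, (2,3) g=5 f=6, (3,2) g=5 f=6]

order=[(0,2) → (1,2) → (2,2)]; open=[(0,1) g=3 f=8, (0,5) g=1 f=6, (1,1) g=4 f=8, (1,5) g=2 f=6, (2,1) g=5 f=8, (2,3) g=5 f=6, (3,2) g=5 f=6]; closed=[(0,2), (0,3), (0,4), (1,2), (1,4), (2,2)]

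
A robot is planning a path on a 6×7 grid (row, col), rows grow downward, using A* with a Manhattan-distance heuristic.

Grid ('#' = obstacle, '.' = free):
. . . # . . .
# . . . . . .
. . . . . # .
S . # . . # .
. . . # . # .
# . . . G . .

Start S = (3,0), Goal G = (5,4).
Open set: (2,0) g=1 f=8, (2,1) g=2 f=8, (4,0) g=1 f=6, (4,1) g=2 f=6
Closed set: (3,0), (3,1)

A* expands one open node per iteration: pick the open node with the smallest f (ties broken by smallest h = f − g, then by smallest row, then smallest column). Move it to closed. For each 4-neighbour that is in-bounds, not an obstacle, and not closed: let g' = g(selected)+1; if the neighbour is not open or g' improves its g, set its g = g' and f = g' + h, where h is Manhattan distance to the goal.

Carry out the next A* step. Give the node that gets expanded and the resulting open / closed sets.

expanded=(4,1); open=[(2,0) g=1 f=8, (2,1) g=2 f=8, (4,0) g=1 f=6, (4,2) g=3 f=6, (5,1) g=3 f=6]; closed=[(3,0), (3,1), (4,1)]

step 1: expand (4,1) (f=6, h=4) → closed; open now [(2,0) g=1 f=8, (2,1) g=2 f=8, (4,0) g=1 f=6, (4,2) g=3 f=6, (5,1) g=3 f=6]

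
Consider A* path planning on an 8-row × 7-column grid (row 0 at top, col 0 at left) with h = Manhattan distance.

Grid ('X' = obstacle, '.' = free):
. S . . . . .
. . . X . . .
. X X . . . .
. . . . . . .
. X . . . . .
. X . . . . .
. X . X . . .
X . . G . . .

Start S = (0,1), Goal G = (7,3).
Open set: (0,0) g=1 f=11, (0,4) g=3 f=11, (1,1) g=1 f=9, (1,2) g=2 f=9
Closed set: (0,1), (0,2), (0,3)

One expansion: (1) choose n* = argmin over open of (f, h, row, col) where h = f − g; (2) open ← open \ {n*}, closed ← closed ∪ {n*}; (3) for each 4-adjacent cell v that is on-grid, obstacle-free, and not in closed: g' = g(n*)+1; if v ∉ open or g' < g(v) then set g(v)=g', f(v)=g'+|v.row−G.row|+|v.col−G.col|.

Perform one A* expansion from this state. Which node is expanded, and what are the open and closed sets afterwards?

expanded=(1,2); open=[(0,0) g=1 f=11, (0,4) g=3 f=11, (1,1) g=1 f=9]; closed=[(0,1), (0,2), (0,3), (1,2)]

step 1: expand (1,2) (f=9, h=7) → closed; open now [(0,0) g=1 f=11, (0,4) g=3 f=11, (1,1) g=1 f=9]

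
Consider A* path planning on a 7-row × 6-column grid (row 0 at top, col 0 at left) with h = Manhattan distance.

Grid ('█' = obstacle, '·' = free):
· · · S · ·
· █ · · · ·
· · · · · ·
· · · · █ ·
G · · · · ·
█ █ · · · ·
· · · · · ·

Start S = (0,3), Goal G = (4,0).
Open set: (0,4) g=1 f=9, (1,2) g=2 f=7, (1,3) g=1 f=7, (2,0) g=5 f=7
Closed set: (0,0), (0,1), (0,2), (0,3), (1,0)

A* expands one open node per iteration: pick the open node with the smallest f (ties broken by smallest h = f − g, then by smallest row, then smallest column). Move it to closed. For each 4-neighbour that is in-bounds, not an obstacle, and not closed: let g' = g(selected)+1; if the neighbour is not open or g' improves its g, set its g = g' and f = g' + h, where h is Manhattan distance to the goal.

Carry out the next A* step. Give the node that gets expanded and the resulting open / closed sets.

step 1: expand (2,0) (f=7, h=2) → closed; open now [(0,4) g=1 f=9, (1,2) g=2 f=7, (1,3) g=1 f=7, (2,1) g=6 f=9, (3,0) g=6 f=7]

expanded=(2,0); open=[(0,4) g=1 f=9, (1,2) g=2 f=7, (1,3) g=1 f=7, (2,1) g=6 f=9, (3,0) g=6 f=7]; closed=[(0,0), (0,1), (0,2), (0,3), (1,0), (2,0)]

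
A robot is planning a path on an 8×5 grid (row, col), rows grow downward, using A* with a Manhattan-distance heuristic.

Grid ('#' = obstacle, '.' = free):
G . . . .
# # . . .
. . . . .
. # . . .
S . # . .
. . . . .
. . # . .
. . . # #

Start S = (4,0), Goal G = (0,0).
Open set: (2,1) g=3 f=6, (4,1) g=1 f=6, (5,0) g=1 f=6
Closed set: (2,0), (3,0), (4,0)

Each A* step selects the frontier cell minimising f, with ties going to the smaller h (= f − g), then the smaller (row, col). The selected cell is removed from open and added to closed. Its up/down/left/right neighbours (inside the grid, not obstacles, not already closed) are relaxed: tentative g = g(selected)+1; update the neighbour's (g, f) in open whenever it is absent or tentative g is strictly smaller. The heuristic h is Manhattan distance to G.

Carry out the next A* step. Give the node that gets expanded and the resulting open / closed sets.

expanded=(2,1); open=[(2,2) g=4 f=8, (4,1) g=1 f=6, (5,0) g=1 f=6]; closed=[(2,0), (2,1), (3,0), (4,0)]

step 1: expand (2,1) (f=6, h=3) → closed; open now [(2,2) g=4 f=8, (4,1) g=1 f=6, (5,0) g=1 f=6]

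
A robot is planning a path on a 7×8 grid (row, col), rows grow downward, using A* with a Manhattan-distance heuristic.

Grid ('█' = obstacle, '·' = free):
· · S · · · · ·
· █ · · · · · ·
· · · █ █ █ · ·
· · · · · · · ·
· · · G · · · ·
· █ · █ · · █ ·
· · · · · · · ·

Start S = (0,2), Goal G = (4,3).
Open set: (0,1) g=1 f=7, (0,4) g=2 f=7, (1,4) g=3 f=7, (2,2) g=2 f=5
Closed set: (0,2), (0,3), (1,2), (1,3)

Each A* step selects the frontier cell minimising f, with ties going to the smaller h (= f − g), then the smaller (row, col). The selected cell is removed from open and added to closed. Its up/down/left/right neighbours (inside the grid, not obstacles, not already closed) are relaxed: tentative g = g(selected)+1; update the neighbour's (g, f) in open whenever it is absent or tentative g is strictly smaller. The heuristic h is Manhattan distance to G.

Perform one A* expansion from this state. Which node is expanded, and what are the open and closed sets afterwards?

step 1: expand (2,2) (f=5, h=3) → closed; open now [(0,1) g=1 f=7, (0,4) g=2 f=7, (1,4) g=3 f=7, (2,1) g=3 f=7, (3,2) g=3 f=5]

expanded=(2,2); open=[(0,1) g=1 f=7, (0,4) g=2 f=7, (1,4) g=3 f=7, (2,1) g=3 f=7, (3,2) g=3 f=5]; closed=[(0,2), (0,3), (1,2), (1,3), (2,2)]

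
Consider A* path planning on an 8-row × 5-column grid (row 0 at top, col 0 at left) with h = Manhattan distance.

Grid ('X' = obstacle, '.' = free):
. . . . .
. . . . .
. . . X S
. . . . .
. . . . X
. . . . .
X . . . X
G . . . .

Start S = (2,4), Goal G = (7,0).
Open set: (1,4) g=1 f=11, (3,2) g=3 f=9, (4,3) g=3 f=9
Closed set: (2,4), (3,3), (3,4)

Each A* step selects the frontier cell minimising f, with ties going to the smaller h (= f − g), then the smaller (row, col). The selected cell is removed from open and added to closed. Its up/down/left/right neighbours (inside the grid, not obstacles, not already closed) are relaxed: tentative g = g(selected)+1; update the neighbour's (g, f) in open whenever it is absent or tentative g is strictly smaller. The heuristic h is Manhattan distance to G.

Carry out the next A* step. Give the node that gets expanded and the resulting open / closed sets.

step 1: expand (3,2) (f=9, h=6) → closed; open now [(1,4) g=1 f=11, (2,2) g=4 f=11, (3,1) g=4 f=9, (4,2) g=4 f=9, (4,3) g=3 f=9]

expanded=(3,2); open=[(1,4) g=1 f=11, (2,2) g=4 f=11, (3,1) g=4 f=9, (4,2) g=4 f=9, (4,3) g=3 f=9]; closed=[(2,4), (3,2), (3,3), (3,4)]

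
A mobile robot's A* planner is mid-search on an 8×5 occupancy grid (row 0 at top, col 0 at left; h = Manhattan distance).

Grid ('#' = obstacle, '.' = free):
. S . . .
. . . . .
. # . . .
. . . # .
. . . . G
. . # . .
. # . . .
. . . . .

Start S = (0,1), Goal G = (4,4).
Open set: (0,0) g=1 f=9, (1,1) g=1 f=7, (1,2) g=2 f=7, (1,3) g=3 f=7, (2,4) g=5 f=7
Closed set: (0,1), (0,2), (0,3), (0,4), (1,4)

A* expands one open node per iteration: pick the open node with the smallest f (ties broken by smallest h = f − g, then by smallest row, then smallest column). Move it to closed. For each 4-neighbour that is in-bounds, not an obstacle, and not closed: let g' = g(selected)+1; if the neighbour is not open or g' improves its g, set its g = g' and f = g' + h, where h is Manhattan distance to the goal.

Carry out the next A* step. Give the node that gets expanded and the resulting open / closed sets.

expanded=(2,4); open=[(0,0) g=1 f=9, (1,1) g=1 f=7, (1,2) g=2 f=7, (1,3) g=3 f=7, (2,3) g=6 f=9, (3,4) g=6 f=7]; closed=[(0,1), (0,2), (0,3), (0,4), (1,4), (2,4)]

step 1: expand (2,4) (f=7, h=2) → closed; open now [(0,0) g=1 f=9, (1,1) g=1 f=7, (1,2) g=2 f=7, (1,3) g=3 f=7, (2,3) g=6 f=9, (3,4) g=6 f=7]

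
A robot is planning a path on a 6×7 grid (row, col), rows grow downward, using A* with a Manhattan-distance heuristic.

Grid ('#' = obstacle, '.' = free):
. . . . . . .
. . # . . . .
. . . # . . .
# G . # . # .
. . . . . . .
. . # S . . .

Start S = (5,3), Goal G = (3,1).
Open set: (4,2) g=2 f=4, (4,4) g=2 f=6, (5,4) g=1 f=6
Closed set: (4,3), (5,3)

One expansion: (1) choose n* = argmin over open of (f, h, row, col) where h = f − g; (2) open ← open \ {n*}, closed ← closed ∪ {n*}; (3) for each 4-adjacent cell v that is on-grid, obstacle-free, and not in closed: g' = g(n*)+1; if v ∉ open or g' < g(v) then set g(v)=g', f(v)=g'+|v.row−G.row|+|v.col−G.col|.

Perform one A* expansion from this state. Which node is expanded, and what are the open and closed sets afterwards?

expanded=(4,2); open=[(3,2) g=3 f=4, (4,1) g=3 f=4, (4,4) g=2 f=6, (5,4) g=1 f=6]; closed=[(4,2), (4,3), (5,3)]

step 1: expand (4,2) (f=4, h=2) → closed; open now [(3,2) g=3 f=4, (4,1) g=3 f=4, (4,4) g=2 f=6, (5,4) g=1 f=6]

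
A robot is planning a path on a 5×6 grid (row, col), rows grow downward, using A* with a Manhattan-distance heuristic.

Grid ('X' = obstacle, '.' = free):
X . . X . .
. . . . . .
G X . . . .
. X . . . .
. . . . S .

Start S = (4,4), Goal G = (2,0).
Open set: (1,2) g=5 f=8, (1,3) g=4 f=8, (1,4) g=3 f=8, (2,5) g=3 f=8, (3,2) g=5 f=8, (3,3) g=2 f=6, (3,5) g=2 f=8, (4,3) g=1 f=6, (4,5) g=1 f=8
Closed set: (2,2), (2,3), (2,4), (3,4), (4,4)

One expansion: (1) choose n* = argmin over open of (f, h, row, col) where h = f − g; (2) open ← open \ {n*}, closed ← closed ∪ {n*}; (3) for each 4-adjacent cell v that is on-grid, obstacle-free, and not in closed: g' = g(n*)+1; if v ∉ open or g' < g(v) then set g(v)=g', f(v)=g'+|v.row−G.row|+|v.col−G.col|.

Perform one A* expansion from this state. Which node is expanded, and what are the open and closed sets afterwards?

step 1: expand (3,3) (f=6, h=4) → closed; open now [(1,2) g=5 f=8, (1,3) g=4 f=8, (1,4) g=3 f=8, (2,5) g=3 f=8, (3,2) g=3 f=6, (3,5) g=2 f=8, (4,3) g=1 f=6, (4,5) g=1 f=8]

expanded=(3,3); open=[(1,2) g=5 f=8, (1,3) g=4 f=8, (1,4) g=3 f=8, (2,5) g=3 f=8, (3,2) g=3 f=6, (3,5) g=2 f=8, (4,3) g=1 f=6, (4,5) g=1 f=8]; closed=[(2,2), (2,3), (2,4), (3,3), (3,4), (4,4)]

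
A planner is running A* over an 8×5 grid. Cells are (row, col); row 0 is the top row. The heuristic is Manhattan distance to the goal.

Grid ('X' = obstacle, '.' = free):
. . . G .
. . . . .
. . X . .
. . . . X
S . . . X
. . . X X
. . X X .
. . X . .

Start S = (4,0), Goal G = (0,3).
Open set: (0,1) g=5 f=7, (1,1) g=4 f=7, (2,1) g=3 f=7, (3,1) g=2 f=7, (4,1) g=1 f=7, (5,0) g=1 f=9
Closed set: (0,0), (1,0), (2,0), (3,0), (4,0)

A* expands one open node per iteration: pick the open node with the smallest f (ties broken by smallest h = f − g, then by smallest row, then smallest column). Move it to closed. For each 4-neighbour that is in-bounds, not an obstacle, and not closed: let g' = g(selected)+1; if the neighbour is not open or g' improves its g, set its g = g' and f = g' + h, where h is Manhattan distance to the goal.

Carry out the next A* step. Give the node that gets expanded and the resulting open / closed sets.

step 1: expand (0,1) (f=7, h=2) → closed; open now [(0,2) g=6 f=7, (1,1) g=4 f=7, (2,1) g=3 f=7, (3,1) g=2 f=7, (4,1) g=1 f=7, (5,0) g=1 f=9]

expanded=(0,1); open=[(0,2) g=6 f=7, (1,1) g=4 f=7, (2,1) g=3 f=7, (3,1) g=2 f=7, (4,1) g=1 f=7, (5,0) g=1 f=9]; closed=[(0,0), (0,1), (1,0), (2,0), (3,0), (4,0)]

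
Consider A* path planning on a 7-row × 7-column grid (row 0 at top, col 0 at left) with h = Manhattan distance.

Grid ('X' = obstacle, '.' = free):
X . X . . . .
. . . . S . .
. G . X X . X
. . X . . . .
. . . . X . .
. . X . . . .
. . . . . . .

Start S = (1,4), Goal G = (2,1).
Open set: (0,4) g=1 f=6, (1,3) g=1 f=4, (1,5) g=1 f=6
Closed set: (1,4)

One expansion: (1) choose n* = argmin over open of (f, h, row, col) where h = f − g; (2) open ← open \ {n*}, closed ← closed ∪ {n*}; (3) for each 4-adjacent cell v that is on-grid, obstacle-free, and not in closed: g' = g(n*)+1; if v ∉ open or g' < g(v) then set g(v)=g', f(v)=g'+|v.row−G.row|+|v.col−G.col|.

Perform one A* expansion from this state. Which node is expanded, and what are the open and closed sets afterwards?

step 1: expand (1,3) (f=4, h=3) → closed; open now [(0,3) g=2 f=6, (0,4) g=1 f=6, (1,2) g=2 f=4, (1,5) g=1 f=6]

expanded=(1,3); open=[(0,3) g=2 f=6, (0,4) g=1 f=6, (1,2) g=2 f=4, (1,5) g=1 f=6]; closed=[(1,3), (1,4)]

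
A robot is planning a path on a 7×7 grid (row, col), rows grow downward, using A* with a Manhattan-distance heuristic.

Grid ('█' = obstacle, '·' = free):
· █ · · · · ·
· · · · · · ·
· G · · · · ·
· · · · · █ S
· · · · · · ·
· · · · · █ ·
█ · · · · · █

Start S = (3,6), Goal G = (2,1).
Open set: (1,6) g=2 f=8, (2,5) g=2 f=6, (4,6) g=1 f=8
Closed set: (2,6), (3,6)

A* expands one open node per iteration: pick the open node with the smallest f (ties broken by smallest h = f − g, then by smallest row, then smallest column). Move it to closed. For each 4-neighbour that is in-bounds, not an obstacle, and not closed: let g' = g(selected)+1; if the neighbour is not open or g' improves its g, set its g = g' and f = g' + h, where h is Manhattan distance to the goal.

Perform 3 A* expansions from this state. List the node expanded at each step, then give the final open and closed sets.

step 1: expand (2,5) (f=6, h=4) → closed; open now [(1,5) g=3 f=8, (1,6) g=2 f=8, (2,4) g=3 f=6, (4,6) g=1 f=8]
step 2: expand (2,4) (f=6, h=3) → closed; open now [(1,4) g=4 f=8, (1,5) g=3 f=8, (1,6) g=2 f=8, (2,3) g=4 f=6, (3,4) g=4 f=8, (4,6) g=1 f=8]
step 3: expand (2,3) (f=6, h=2) → closed; open now [(1,3) g=5 f=8, (1,4) g=4 f=8, (1,5) g=3 f=8, (1,6) g=2 f=8, (2,2) g=5 f=6, (3,3) g=5 f=8, (3,4) g=4 f=8, (4,6) g=1 f=8]

order=[(2,5) → (2,4) → (2,3)]; open=[(1,3) g=5 f=8, (1,4) g=4 f=8, (1,5) g=3 f=8, (1,6) g=2 f=8, (2,2) g=5 f=6, (3,3) g=5 f=8, (3,4) g=4 f=8, (4,6) g=1 f=8]; closed=[(2,3), (2,4), (2,5), (2,6), (3,6)]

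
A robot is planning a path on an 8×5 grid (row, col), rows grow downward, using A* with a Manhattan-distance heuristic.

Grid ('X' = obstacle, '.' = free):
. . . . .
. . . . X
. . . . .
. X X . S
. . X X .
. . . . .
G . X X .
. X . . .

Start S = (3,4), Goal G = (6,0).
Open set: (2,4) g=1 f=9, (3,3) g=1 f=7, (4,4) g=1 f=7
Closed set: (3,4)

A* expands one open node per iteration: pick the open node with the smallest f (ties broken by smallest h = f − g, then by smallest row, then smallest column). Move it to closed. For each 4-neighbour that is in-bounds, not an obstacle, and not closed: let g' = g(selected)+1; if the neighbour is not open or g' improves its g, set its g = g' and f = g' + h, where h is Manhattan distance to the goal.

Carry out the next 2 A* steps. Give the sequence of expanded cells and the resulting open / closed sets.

step 1: expand (3,3) (f=7, h=6) → closed; open now [(2,3) g=2 f=9, (2,4) g=1 f=9, (4,4) g=1 f=7]
step 2: expand (4,4) (f=7, h=6) → closed; open now [(2,3) g=2 f=9, (2,4) g=1 f=9, (5,4) g=2 f=7]

order=[(3,3) → (4,4)]; open=[(2,3) g=2 f=9, (2,4) g=1 f=9, (5,4) g=2 f=7]; closed=[(3,3), (3,4), (4,4)]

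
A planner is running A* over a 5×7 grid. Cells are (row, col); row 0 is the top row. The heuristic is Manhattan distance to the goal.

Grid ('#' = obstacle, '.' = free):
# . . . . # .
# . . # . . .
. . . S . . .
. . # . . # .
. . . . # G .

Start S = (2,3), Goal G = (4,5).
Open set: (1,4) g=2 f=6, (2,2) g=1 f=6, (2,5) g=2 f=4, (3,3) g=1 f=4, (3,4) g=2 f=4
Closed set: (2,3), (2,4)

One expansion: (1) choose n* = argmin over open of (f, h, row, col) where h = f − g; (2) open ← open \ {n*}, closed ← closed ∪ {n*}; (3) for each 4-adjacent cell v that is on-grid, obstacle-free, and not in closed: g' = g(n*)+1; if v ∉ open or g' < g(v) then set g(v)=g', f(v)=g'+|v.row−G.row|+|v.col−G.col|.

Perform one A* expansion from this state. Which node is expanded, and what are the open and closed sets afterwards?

step 1: expand (2,5) (f=4, h=2) → closed; open now [(1,4) g=2 f=6, (1,5) g=3 f=6, (2,2) g=1 f=6, (2,6) g=3 f=6, (3,3) g=1 f=4, (3,4) g=2 f=4]

expanded=(2,5); open=[(1,4) g=2 f=6, (1,5) g=3 f=6, (2,2) g=1 f=6, (2,6) g=3 f=6, (3,3) g=1 f=4, (3,4) g=2 f=4]; closed=[(2,3), (2,4), (2,5)]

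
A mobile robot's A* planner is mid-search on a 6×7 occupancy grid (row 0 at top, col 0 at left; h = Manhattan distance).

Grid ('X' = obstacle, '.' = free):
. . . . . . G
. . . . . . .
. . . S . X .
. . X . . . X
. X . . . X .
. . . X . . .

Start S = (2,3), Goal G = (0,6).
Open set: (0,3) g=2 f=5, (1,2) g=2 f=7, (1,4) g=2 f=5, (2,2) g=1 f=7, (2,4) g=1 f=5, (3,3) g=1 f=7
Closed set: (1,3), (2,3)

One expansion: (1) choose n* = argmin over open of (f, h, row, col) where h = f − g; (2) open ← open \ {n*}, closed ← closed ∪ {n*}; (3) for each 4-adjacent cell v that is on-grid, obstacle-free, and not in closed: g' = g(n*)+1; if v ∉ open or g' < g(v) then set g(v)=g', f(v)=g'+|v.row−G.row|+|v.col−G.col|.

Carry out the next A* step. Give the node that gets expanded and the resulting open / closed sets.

step 1: expand (0,3) (f=5, h=3) → closed; open now [(0,2) g=3 f=7, (0,4) g=3 f=5, (1,2) g=2 f=7, (1,4) g=2 f=5, (2,2) g=1 f=7, (2,4) g=1 f=5, (3,3) g=1 f=7]

expanded=(0,3); open=[(0,2) g=3 f=7, (0,4) g=3 f=5, (1,2) g=2 f=7, (1,4) g=2 f=5, (2,2) g=1 f=7, (2,4) g=1 f=5, (3,3) g=1 f=7]; closed=[(0,3), (1,3), (2,3)]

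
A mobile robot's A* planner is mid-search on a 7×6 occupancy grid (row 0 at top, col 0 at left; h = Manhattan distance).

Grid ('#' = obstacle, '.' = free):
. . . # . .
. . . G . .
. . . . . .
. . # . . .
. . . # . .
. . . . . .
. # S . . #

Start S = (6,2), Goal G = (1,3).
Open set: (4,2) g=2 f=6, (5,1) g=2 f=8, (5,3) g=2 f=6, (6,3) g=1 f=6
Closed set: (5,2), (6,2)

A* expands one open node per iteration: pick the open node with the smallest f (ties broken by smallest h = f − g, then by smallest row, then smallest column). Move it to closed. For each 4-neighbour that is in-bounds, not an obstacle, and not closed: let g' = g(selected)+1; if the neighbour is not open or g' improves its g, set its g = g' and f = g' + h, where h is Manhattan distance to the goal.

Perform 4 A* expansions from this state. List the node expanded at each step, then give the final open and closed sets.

step 1: expand (4,2) (f=6, h=4) → closed; open now [(4,1) g=3 f=8, (5,1) g=2 f=8, (5,3) g=2 f=6, (6,3) g=1 f=6]
step 2: expand (5,3) (f=6, h=4) → closed; open now [(4,1) g=3 f=8, (5,1) g=2 f=8, (5,4) g=3 f=8, (6,3) g=1 f=6]
step 3: expand (6,3) (f=6, h=5) → closed; open now [(4,1) g=3 f=8, (5,1) g=2 f=8, (5,4) g=3 f=8, (6,4) g=2 f=8]
step 4: expand (4,1) (f=8, h=5) → closed; open now [(3,1) g=4 f=8, (4,0) g=4 f=10, (5,1) g=2 f=8, (5,4) g=3 f=8, (6,4) g=2 f=8]

order=[(4,2) → (5,3) → (6,3) → (4,1)]; open=[(3,1) g=4 f=8, (4,0) g=4 f=10, (5,1) g=2 f=8, (5,4) g=3 f=8, (6,4) g=2 f=8]; closed=[(4,1), (4,2), (5,2), (5,3), (6,2), (6,3)]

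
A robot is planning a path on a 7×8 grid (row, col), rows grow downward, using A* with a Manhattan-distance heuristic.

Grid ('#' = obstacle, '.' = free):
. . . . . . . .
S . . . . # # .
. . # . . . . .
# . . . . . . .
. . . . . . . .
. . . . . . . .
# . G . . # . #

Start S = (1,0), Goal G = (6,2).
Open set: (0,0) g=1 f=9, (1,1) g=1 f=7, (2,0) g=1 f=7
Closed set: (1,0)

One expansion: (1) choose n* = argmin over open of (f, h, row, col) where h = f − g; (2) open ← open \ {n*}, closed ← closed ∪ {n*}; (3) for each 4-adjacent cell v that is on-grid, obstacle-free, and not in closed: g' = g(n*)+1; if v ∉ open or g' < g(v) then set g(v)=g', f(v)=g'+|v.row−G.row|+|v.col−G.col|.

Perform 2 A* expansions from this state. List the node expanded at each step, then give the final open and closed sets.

order=[(1,1) → (1,2)]; open=[(0,0) g=1 f=9, (0,1) g=2 f=9, (0,2) g=3 f=9, (1,3) g=3 f=9, (2,0) g=1 f=7, (2,1) g=2 f=7]; closed=[(1,0), (1,1), (1,2)]

step 1: expand (1,1) (f=7, h=6) → closed; open now [(0,0) g=1 f=9, (0,1) g=2 f=9, (1,2) g=2 f=7, (2,0) g=1 f=7, (2,1) g=2 f=7]
step 2: expand (1,2) (f=7, h=5) → closed; open now [(0,0) g=1 f=9, (0,1) g=2 f=9, (0,2) g=3 f=9, (1,3) g=3 f=9, (2,0) g=1 f=7, (2,1) g=2 f=7]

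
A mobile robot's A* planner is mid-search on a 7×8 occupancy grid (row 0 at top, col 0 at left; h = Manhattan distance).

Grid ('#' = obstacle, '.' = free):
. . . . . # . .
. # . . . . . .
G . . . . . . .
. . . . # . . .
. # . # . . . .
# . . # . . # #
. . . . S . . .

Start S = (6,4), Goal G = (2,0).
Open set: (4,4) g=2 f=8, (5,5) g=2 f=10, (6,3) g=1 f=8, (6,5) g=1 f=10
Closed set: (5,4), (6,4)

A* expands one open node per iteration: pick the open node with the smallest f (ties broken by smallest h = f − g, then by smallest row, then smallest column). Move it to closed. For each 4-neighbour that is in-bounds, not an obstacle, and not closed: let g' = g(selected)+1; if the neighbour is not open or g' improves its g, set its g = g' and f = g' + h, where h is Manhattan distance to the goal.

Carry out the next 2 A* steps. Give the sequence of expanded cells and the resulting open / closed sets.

step 1: expand (4,4) (f=8, h=6) → closed; open now [(4,5) g=3 f=10, (5,5) g=2 f=10, (6,3) g=1 f=8, (6,5) g=1 f=10]
step 2: expand (6,3) (f=8, h=7) → closed; open now [(4,5) g=3 f=10, (5,5) g=2 f=10, (6,2) g=2 f=8, (6,5) g=1 f=10]

order=[(4,4) → (6,3)]; open=[(4,5) g=3 f=10, (5,5) g=2 f=10, (6,2) g=2 f=8, (6,5) g=1 f=10]; closed=[(4,4), (5,4), (6,3), (6,4)]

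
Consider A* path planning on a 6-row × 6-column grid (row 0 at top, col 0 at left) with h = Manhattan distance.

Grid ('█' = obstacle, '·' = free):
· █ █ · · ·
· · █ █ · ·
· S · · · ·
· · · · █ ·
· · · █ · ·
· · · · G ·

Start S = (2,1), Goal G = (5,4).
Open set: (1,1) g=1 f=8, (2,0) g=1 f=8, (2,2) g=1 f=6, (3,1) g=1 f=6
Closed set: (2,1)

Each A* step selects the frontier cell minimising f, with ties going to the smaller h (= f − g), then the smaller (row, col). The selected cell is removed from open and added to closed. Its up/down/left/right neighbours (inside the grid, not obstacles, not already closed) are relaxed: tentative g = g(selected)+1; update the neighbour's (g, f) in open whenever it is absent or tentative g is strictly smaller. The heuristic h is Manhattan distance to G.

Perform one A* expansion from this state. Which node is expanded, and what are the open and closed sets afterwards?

step 1: expand (2,2) (f=6, h=5) → closed; open now [(1,1) g=1 f=8, (2,0) g=1 f=8, (2,3) g=2 f=6, (3,1) g=1 f=6, (3,2) g=2 f=6]

expanded=(2,2); open=[(1,1) g=1 f=8, (2,0) g=1 f=8, (2,3) g=2 f=6, (3,1) g=1 f=6, (3,2) g=2 f=6]; closed=[(2,1), (2,2)]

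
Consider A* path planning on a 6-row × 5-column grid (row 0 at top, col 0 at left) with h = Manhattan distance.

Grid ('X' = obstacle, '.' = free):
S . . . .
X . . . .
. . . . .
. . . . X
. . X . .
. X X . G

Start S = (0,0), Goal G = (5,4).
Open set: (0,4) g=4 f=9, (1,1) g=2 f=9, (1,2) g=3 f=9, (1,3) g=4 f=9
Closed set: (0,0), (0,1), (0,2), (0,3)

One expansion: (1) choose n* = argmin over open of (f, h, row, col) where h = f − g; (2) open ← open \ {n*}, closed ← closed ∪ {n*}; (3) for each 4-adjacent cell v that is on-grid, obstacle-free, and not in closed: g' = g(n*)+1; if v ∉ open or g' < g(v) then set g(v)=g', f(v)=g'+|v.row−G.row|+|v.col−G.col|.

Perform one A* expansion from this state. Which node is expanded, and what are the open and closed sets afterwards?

expanded=(0,4); open=[(1,1) g=2 f=9, (1,2) g=3 f=9, (1,3) g=4 f=9, (1,4) g=5 f=9]; closed=[(0,0), (0,1), (0,2), (0,3), (0,4)]

step 1: expand (0,4) (f=9, h=5) → closed; open now [(1,1) g=2 f=9, (1,2) g=3 f=9, (1,3) g=4 f=9, (1,4) g=5 f=9]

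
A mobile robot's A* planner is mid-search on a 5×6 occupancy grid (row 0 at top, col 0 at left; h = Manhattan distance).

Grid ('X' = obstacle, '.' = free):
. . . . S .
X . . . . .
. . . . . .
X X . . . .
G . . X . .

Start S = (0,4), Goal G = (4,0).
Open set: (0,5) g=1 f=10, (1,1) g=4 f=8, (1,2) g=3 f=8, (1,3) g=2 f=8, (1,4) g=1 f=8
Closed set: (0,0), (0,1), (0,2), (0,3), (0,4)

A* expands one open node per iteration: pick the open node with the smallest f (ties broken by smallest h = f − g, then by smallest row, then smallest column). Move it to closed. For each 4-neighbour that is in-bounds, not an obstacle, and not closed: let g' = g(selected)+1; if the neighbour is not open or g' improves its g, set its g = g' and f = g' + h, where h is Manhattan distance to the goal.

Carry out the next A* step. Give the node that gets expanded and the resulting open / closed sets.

expanded=(1,1); open=[(0,5) g=1 f=10, (1,2) g=3 f=8, (1,3) g=2 f=8, (1,4) g=1 f=8, (2,1) g=5 f=8]; closed=[(0,0), (0,1), (0,2), (0,3), (0,4), (1,1)]

step 1: expand (1,1) (f=8, h=4) → closed; open now [(0,5) g=1 f=10, (1,2) g=3 f=8, (1,3) g=2 f=8, (1,4) g=1 f=8, (2,1) g=5 f=8]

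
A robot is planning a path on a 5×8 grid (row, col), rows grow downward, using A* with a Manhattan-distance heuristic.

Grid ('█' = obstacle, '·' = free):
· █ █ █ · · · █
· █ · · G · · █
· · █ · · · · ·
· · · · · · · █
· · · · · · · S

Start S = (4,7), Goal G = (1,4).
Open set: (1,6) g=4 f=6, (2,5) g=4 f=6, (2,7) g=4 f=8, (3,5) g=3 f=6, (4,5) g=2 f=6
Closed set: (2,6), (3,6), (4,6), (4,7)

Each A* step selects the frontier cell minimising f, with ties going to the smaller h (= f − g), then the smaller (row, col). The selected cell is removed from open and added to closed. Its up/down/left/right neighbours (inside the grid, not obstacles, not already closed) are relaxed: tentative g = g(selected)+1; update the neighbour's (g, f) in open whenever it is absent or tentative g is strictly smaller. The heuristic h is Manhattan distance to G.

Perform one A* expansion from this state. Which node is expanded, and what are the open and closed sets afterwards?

step 1: expand (1,6) (f=6, h=2) → closed; open now [(0,6) g=5 f=8, (1,5) g=5 f=6, (2,5) g=4 f=6, (2,7) g=4 f=8, (3,5) g=3 f=6, (4,5) g=2 f=6]

expanded=(1,6); open=[(0,6) g=5 f=8, (1,5) g=5 f=6, (2,5) g=4 f=6, (2,7) g=4 f=8, (3,5) g=3 f=6, (4,5) g=2 f=6]; closed=[(1,6), (2,6), (3,6), (4,6), (4,7)]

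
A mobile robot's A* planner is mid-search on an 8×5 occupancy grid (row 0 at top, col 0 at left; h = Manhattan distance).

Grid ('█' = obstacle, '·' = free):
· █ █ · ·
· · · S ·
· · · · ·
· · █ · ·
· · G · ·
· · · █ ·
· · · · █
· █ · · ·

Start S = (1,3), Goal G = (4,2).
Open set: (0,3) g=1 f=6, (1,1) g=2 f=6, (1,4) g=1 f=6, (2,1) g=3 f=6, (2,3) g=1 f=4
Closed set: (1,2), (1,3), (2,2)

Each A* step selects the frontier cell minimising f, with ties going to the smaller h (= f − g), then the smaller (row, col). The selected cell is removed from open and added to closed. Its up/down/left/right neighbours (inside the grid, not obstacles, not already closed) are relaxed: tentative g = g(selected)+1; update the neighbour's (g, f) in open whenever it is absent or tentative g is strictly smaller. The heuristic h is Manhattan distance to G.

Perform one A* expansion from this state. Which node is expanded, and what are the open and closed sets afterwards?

step 1: expand (2,3) (f=4, h=3) → closed; open now [(0,3) g=1 f=6, (1,1) g=2 f=6, (1,4) g=1 f=6, (2,1) g=3 f=6, (2,4) g=2 f=6, (3,3) g=2 f=4]

expanded=(2,3); open=[(0,3) g=1 f=6, (1,1) g=2 f=6, (1,4) g=1 f=6, (2,1) g=3 f=6, (2,4) g=2 f=6, (3,3) g=2 f=4]; closed=[(1,2), (1,3), (2,2), (2,3)]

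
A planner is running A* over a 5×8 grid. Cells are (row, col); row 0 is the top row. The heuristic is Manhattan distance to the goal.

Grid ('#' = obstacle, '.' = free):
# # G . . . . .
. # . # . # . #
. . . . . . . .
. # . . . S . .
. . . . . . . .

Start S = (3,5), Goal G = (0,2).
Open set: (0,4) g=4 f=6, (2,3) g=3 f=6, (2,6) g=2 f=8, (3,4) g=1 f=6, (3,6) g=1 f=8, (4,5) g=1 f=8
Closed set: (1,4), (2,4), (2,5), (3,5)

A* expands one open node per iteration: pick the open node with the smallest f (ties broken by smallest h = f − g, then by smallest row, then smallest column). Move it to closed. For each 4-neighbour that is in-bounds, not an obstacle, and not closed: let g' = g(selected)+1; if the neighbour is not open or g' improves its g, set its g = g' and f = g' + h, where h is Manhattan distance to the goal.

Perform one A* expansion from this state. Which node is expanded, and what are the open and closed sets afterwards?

expanded=(0,4); open=[(0,3) g=5 f=6, (0,5) g=5 f=8, (2,3) g=3 f=6, (2,6) g=2 f=8, (3,4) g=1 f=6, (3,6) g=1 f=8, (4,5) g=1 f=8]; closed=[(0,4), (1,4), (2,4), (2,5), (3,5)]

step 1: expand (0,4) (f=6, h=2) → closed; open now [(0,3) g=5 f=6, (0,5) g=5 f=8, (2,3) g=3 f=6, (2,6) g=2 f=8, (3,4) g=1 f=6, (3,6) g=1 f=8, (4,5) g=1 f=8]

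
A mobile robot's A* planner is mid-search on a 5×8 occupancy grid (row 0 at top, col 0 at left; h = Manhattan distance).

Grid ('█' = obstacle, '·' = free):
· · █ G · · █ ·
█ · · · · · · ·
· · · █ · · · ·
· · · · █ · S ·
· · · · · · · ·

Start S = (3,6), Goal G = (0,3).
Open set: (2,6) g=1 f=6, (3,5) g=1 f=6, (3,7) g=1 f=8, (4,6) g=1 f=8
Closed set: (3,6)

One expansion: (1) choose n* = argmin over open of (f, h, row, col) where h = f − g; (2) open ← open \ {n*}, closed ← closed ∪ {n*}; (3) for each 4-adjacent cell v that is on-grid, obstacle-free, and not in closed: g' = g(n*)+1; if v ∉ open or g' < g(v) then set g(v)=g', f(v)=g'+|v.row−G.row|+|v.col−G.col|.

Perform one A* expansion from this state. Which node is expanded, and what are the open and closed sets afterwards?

step 1: expand (2,6) (f=6, h=5) → closed; open now [(1,6) g=2 f=6, (2,5) g=2 f=6, (2,7) g=2 f=8, (3,5) g=1 f=6, (3,7) g=1 f=8, (4,6) g=1 f=8]

expanded=(2,6); open=[(1,6) g=2 f=6, (2,5) g=2 f=6, (2,7) g=2 f=8, (3,5) g=1 f=6, (3,7) g=1 f=8, (4,6) g=1 f=8]; closed=[(2,6), (3,6)]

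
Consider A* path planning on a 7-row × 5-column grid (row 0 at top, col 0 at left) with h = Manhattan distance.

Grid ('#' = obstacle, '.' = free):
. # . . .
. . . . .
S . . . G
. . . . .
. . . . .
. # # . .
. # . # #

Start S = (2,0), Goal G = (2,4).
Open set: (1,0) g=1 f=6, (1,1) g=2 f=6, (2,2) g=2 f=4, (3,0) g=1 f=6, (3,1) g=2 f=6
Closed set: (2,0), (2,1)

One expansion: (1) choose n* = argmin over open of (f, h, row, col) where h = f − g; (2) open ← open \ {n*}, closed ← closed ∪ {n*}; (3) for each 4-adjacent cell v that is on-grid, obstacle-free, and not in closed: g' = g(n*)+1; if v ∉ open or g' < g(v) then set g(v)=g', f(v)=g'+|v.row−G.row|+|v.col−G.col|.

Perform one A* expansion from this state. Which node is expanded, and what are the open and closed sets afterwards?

expanded=(2,2); open=[(1,0) g=1 f=6, (1,1) g=2 f=6, (1,2) g=3 f=6, (2,3) g=3 f=4, (3,0) g=1 f=6, (3,1) g=2 f=6, (3,2) g=3 f=6]; closed=[(2,0), (2,1), (2,2)]

step 1: expand (2,2) (f=4, h=2) → closed; open now [(1,0) g=1 f=6, (1,1) g=2 f=6, (1,2) g=3 f=6, (2,3) g=3 f=4, (3,0) g=1 f=6, (3,1) g=2 f=6, (3,2) g=3 f=6]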